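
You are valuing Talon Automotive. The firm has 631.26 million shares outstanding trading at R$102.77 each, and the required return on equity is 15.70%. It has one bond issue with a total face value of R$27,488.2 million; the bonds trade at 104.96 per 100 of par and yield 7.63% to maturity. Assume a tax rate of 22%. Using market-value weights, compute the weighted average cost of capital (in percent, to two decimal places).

Market value of equity E = 102.77 × 631.26m = 64874.5902m. Market value of debt D = 27488.2m × 104.96/100 = 28851.61472m.
Total capital V = 64874.5902 + 28851.61472 = 93726.20492.
Equity: weight = 64874.5902/93726.20492 = 0.6922; cost = 15.7%.
Bonds outstanding: weight = 28851.61472/93726.20492 = 0.3078; after-tax cost = 7.63% × (1 − 22%) = 5.9514%.
WACC = 0.6922 × 15.7000% + 0.3078 × 5.9514% = 12.6991%.

12.70%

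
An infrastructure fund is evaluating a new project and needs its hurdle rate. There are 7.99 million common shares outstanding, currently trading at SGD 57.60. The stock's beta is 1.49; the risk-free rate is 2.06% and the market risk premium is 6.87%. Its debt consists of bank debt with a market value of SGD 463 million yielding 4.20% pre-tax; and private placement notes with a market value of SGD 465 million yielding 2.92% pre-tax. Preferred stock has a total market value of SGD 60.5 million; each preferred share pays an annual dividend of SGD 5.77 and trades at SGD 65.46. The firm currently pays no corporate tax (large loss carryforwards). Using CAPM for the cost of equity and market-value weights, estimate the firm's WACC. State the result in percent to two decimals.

Cost of equity via CAPM: Re = 2.06% + 1.49 × 6.87% = 12.2963%.
Cost of preferred: Rp = 5.77 / 65.46 = 8.8145%.
Market value of equity E = 57.6 × 7.99m = 460.224m.
Total capital V = 460.224 + 60.5 + 463 + 465 = 1448.724.
Equity: weight = 460.224/1448.724 = 0.3177; cost = 12.2963%.
Preferred: weight = 60.5/1448.724 = 0.0418; cost = 8.8145%.
Bank debt: weight = 463/1448.724 = 0.3196; after-tax cost = 4.2% × (1 − 0%) = 4.2000%.
Private placement notes: weight = 465/1448.724 = 0.3210; after-tax cost = 2.92% × (1 − 0%) = 2.9200%.
WACC = 0.3177 × 12.2963% + 0.0418 × 8.8145% + 0.3196 × 4.2000% + 0.3210 × 2.9200% = 6.5539%.

6.55%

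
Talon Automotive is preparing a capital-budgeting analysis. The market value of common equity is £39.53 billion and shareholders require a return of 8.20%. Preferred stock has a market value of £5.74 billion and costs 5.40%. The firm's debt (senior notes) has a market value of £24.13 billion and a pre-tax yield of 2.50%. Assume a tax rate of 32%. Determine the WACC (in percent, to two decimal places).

Total capital V = 39.53 + 5.74 + 24.13 = 69.4.
Equity: weight = 39.53/69.4 = 0.5696; cost = 8.2%.
Preferred: weight = 5.74/69.4 = 0.0827; cost = 5.4%.
Senior notes: weight = 24.13/69.4 = 0.3477; after-tax cost = 2.5% × (1 − 32%) = 1.7000%.
WACC = 0.5696 × 8.2000% + 0.0827 × 5.4000% + 0.3477 × 1.7000% = 5.7084%.

5.71%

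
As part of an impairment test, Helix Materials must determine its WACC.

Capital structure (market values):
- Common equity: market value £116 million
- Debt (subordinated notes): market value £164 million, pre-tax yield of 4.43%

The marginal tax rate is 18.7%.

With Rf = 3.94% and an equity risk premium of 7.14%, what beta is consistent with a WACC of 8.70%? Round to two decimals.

Total capital V = 116 + 164 = 280.
Equity weight = 116/280 = 0.4143.
Subordinated notes weight = 164/280 = 0.5857.
Debt contribution = 0.5857 × 4.43% × (1 − 18.7%) = 2.1095%.
Required equity contribution = 8.7% − 2.1095% = 6.5905%  ⇒  Re = 15.9081%.
CAPM: 15.9081% = 3.94% + β × 7.14%  ⇒  β = 1.6762.

1.68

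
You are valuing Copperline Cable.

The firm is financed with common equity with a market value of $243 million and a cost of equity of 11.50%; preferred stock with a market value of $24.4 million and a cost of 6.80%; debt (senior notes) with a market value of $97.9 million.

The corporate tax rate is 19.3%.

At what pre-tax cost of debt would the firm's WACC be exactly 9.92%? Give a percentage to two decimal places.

Total capital V = 243 + 24.4 + 97.9 = 365.3.
Equity weight = 243/365.3 = 0.6652.
Preferred weight = 24.4/365.3 = 0.0668.
Senior notes weight = 97.9/365.3 = 0.2680.
Equity contribution = 0.6652 × 11.5% = 7.6499%.
Preferred contribution = 0.0668 × 6.8% = 0.4542%.
Remaining for debt = 9.92% − 8.1041% = 1.8159%.
Rd × (1 − 19.3%) × 0.2680 = 1.8159%  ⇒  Rd = 8.3963%.

8.40%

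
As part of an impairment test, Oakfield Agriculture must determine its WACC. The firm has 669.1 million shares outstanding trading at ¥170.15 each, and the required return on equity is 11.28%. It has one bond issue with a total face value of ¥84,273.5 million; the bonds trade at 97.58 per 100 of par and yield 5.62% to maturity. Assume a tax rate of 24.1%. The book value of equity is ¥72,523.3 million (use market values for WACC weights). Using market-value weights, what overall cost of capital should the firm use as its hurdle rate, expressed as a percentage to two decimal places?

8.34%

Market value of equity E = 170.15 × 669.1m = 113847.365m. Market value of debt D = 84273.5m × 97.58/100 = 82234.0813m.
Total capital V = 113847.365 + 82234.0813 = 196081.4463.
Equity: weight = 113847.365/196081.4463 = 0.5806; cost = 11.28%.
Bonds outstanding: weight = 82234.0813/196081.4463 = 0.4194; after-tax cost = 5.62% × (1 − 24.1%) = 4.2656%.
WACC = 0.5806 × 11.2800% + 0.4194 × 4.2656% = 8.3382%.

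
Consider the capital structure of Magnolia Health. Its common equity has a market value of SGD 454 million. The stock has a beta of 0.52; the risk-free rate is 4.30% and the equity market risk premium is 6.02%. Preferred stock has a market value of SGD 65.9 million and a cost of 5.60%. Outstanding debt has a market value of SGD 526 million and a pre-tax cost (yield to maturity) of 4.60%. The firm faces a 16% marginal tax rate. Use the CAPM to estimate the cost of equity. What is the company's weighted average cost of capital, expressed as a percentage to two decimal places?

5.52%

Cost of equity via CAPM: Re = 4.3% + 0.52 × 6.02% = 7.4304%.
Total capital V = 454 + 65.9 + 526 = 1045.9.
Equity: weight = 454/1045.9 = 0.4341; cost = 7.4304%.
Preferred: weight = 65.9/1045.9 = 0.0630; cost = 5.6%.
Debt: weight = 526/1045.9 = 0.5029; after-tax cost = 4.6% × (1 − 16%) = 3.8640%.
WACC = 0.4341 × 7.4304% + 0.0630 × 5.6000% + 0.5029 × 3.8640% = 5.5215%.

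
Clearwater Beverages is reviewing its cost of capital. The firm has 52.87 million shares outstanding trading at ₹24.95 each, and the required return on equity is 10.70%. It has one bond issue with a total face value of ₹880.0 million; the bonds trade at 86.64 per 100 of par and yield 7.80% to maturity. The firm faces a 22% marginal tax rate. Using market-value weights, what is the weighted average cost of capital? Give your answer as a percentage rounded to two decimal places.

9.01%

Market value of equity E = 24.95 × 52.87m = 1319.1065m. Market value of debt D = 880m × 86.64/100 = 762.432m.
Total capital V = 1319.1065 + 762.432 = 2081.5385.
Equity: weight = 1319.1065/2081.5385 = 0.6337; cost = 10.7%.
Bonds outstanding: weight = 762.432/2081.5385 = 0.3663; after-tax cost = 7.8% × (1 − 22%) = 6.0840%.
WACC = 0.6337 × 10.7000% + 0.3663 × 6.0840% = 9.0092%.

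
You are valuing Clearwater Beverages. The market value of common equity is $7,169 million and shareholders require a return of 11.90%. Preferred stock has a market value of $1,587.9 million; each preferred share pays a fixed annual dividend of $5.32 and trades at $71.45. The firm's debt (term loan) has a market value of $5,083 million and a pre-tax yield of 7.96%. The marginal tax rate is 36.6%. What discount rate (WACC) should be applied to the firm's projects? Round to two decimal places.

Cost of preferred: Rp = 5.32 / 71.45 = 7.4458%.
Total capital V = 7169 + 1587.9 + 5083 = 13839.9.
Equity: weight = 7169/13839.9 = 0.5180; cost = 11.9%.
Preferred: weight = 1587.9/13839.9 = 0.1147; cost = 7.4458%.
Term loan: weight = 5083/13839.9 = 0.3673; after-tax cost = 7.96% × (1 − 36.6%) = 5.0466%.
WACC = 0.5180 × 11.9000% + 0.1147 × 7.4458% + 0.3673 × 5.0466% = 8.8719%.

8.87%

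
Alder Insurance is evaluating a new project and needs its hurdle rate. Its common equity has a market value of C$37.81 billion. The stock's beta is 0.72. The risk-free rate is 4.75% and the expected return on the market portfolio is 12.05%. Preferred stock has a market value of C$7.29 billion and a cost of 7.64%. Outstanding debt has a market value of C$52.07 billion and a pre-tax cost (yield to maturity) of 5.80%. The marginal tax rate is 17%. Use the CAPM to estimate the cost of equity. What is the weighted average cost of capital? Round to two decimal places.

Market risk premium = 12.05% − 4.75% = 7.3%.
Cost of equity via CAPM: Re = 4.75% + 0.72 × 7.3% = 10.0060%.
Total capital V = 37.81 + 7.29 + 52.07 = 97.17.
Equity: weight = 37.81/97.17 = 0.3891; cost = 10.006%.
Preferred: weight = 7.29/97.17 = 0.0750; cost = 7.64%.
Debt: weight = 52.07/97.17 = 0.5359; after-tax cost = 5.8% × (1 − 17%) = 4.8140%.
WACC = 0.3891 × 10.0060% + 0.0750 × 7.6400% + 0.5359 × 4.8140% = 7.0463%.

7.05%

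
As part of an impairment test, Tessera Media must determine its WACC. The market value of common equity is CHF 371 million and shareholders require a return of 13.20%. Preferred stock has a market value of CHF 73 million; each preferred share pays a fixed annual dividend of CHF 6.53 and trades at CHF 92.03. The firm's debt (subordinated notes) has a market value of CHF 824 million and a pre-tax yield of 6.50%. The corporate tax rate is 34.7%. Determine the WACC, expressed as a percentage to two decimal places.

Cost of preferred: Rp = 6.53 / 92.03 = 7.0955%.
Total capital V = 371 + 73 + 824 = 1268.
Equity: weight = 371/1268 = 0.2926; cost = 13.2%.
Preferred: weight = 73/1268 = 0.0576; cost = 7.0955%.
Subordinated notes: weight = 824/1268 = 0.6498; after-tax cost = 6.5% × (1 − 34.7%) = 4.2445%.
WACC = 0.2926 × 13.2000% + 0.0576 × 7.0955% + 0.6498 × 4.2445% = 7.0289%.

7.03%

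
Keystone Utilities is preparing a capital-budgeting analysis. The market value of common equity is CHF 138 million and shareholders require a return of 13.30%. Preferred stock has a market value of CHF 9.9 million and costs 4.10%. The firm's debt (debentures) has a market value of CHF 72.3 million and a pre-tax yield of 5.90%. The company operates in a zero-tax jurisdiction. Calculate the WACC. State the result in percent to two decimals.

10.46%

Total capital V = 138 + 9.9 + 72.3 = 220.2.
Equity: weight = 138/220.2 = 0.6267; cost = 13.3%.
Preferred: weight = 9.9/220.2 = 0.0450; cost = 4.1%.
Debentures: weight = 72.3/220.2 = 0.3283; after-tax cost = 5.9% × (1 − 0%) = 5.9000%.
WACC = 0.6267 × 13.3000% + 0.0450 × 4.1000% + 0.3283 × 5.9000% = 10.4567%.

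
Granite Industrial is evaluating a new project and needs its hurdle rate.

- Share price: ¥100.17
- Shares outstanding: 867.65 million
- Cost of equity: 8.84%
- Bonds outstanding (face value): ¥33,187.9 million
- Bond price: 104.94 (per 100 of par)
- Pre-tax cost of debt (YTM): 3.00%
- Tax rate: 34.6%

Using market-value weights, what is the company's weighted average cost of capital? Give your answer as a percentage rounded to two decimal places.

6.87%

Market value of equity E = 100.17 × 867.65m = 86912.5005m. Market value of debt D = 33187.9m × 104.94/100 = 34827.38226m.
Total capital V = 86912.5005 + 34827.38226 = 121739.88276.
Equity: weight = 86912.5005/121739.88276 = 0.7139; cost = 8.84%.
Bonds outstanding: weight = 34827.38226/121739.88276 = 0.2861; after-tax cost = 3% × (1 − 34.6%) = 1.9620%.
WACC = 0.7139 × 8.8400% + 0.2861 × 1.9620% = 6.8723%.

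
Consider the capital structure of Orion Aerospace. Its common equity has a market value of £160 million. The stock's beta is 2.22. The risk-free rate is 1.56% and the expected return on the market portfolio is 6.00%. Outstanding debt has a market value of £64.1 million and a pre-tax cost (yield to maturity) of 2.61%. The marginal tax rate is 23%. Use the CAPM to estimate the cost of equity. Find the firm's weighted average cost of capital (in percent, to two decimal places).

Market risk premium = 6.0% − 1.56% = 4.44%.
Cost of equity via CAPM: Re = 1.56% + 2.22 × 4.44% = 11.4168%.
Total capital V = 160 + 64.1 = 224.1.
Equity: weight = 160/224.1 = 0.7140; cost = 11.4168%.
Debt: weight = 64.1/224.1 = 0.2860; after-tax cost = 2.61% × (1 − 23%) = 2.0097%.
WACC = 0.7140 × 11.4168% + 0.2860 × 2.0097% = 8.7261%.

8.73%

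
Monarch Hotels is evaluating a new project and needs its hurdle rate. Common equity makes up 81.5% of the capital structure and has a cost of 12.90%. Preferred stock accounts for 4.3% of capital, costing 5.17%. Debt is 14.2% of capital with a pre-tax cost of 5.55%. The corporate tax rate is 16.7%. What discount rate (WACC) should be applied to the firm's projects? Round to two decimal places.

After-tax cost of debt = 5.55% × (1 − 16.7%) = 4.6231%.
WACC = 0.815 × 12.9000% + 0.043 × 5.1700% + 0.142 × 4.6231% = 11.3923%.

11.39%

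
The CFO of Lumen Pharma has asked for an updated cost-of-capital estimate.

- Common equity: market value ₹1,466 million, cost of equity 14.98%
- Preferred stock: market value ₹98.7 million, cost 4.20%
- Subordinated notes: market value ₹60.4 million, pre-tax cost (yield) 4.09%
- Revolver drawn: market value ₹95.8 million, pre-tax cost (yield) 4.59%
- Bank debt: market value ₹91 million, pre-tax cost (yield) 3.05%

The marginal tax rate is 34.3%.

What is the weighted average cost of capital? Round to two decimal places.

12.70%

Total capital V = 1466 + 98.7 + 60.4 + 95.8 + 91 = 1811.9.
Equity: weight = 1466/1811.9 = 0.8091; cost = 14.98%.
Preferred: weight = 98.7/1811.9 = 0.0545; cost = 4.2%.
Subordinated notes: weight = 60.4/1811.9 = 0.0333; after-tax cost = 4.09% × (1 − 34.3%) = 2.6871%.
Revolver drawn: weight = 95.8/1811.9 = 0.0529; after-tax cost = 4.59% × (1 − 34.3%) = 3.0156%.
Bank debt: weight = 91/1811.9 = 0.0502; after-tax cost = 3.05% × (1 − 34.3%) = 2.0038%.
WACC = 0.8091 × 14.9800% + 0.0545 × 4.2000% + 0.0333 × 2.6871% + 0.0529 × 3.0156% + 0.0502 × 2.0038% = 12.6987%.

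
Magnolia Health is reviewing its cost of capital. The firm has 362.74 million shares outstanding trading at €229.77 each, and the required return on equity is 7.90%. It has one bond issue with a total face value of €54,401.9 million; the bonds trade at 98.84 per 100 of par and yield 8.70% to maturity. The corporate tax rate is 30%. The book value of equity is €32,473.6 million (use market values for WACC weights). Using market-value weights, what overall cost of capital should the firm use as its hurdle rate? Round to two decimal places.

Market value of equity E = 229.77 × 362.74m = 83346.7698m. Market value of debt D = 54401.9m × 98.84/100 = 53770.83796m.
Total capital V = 83346.7698 + 53770.83796 = 137117.60776.
Equity: weight = 83346.7698/137117.60776 = 0.6078; cost = 7.9%.
Bonds outstanding: weight = 53770.83796/137117.60776 = 0.3922; after-tax cost = 8.7% × (1 − 30%) = 6.0900%.
WACC = 0.6078 × 7.9000% + 0.3922 × 6.0900% = 7.1902%.

7.19%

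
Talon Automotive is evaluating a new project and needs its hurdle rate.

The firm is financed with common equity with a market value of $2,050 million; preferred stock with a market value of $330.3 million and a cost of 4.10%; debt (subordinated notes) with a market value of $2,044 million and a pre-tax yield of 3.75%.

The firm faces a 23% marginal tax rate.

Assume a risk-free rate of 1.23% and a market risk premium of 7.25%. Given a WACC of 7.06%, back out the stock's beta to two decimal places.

1.44

Total capital V = 2050 + 330.3 + 2044 = 4424.3.
Equity weight = 2050/4424.3 = 0.4634.
Preferred weight = 330.3/4424.3 = 0.0747.
Subordinated notes weight = 2044/4424.3 = 0.4620.
Debt contribution = 0.4620 × 3.75% × (1 − 23%) = 1.3340%.
Preferred contribution = 0.0747 × 4.1% = 0.3061%.
Required equity contribution = 7.06% − 1.6401% = 5.4199%  ⇒  Re = 11.6972%.
CAPM: 11.6972% = 1.23% + β × 7.25%  ⇒  β = 1.4438.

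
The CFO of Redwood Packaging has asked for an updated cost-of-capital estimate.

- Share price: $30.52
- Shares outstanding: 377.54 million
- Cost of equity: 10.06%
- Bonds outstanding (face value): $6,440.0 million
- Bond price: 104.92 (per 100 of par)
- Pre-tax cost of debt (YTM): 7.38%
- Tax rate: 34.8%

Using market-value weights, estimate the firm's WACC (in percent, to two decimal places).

Market value of equity E = 30.52 × 377.54m = 11522.5208m. Market value of debt D = 6440m × 104.92/100 = 6756.848m.
Total capital V = 11522.5208 + 6756.848 = 18279.3688.
Equity: weight = 11522.5208/18279.3688 = 0.6304; cost = 10.06%.
Bonds outstanding: weight = 6756.848/18279.3688 = 0.3696; after-tax cost = 7.38% × (1 − 34.8%) = 4.8118%.
WACC = 0.6304 × 10.0600% + 0.3696 × 4.8118% = 8.1200%.

8.12%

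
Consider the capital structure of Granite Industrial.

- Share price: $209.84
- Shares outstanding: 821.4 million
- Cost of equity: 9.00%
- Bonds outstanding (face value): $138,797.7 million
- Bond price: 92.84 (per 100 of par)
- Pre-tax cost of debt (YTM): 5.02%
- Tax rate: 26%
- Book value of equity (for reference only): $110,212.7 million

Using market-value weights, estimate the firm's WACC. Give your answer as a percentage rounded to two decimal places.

6.74%

Market value of equity E = 209.84 × 821.4m = 172362.576m. Market value of debt D = 138797.7m × 92.84/100 = 128859.78468m.
Total capital V = 172362.576 + 128859.78468 = 301222.36068.
Equity: weight = 172362.576/301222.36068 = 0.5722; cost = 9%.
Bonds outstanding: weight = 128859.78468/301222.36068 = 0.4278; after-tax cost = 5.02% × (1 − 26%) = 3.7148%.
WACC = 0.5722 × 9.0000% + 0.4278 × 3.7148% = 6.7390%.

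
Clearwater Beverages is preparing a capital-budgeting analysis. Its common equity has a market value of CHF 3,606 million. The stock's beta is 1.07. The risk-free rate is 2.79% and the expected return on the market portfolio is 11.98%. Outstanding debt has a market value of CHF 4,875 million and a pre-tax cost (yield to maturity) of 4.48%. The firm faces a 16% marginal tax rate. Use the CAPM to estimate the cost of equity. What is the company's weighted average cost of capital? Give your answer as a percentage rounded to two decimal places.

Market risk premium = 11.98% − 2.79% = 9.19%.
Cost of equity via CAPM: Re = 2.79% + 1.07 × 9.19% = 12.6233%.
Total capital V = 3606 + 4875 = 8481.
Equity: weight = 3606/8481 = 0.4252; cost = 12.6233%.
Debt: weight = 4875/8481 = 0.5748; after-tax cost = 4.48% × (1 − 16%) = 3.7632%.
WACC = 0.4252 × 12.6233% + 0.5748 × 3.7632% = 7.5304%.

7.53%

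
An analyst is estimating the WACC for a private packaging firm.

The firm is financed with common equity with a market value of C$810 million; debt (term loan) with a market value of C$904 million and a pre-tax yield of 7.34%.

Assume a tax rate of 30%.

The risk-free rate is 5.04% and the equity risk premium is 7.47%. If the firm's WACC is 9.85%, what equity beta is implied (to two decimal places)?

1.35

Total capital V = 810 + 904 = 1714.
Equity weight = 810/1714 = 0.4726.
Term loan weight = 904/1714 = 0.5274.
Debt contribution = 0.5274 × 7.34% × (1 − 30%) = 2.7099%.
Required equity contribution = 9.85% − 2.7099% = 7.1401%  ⇒  Re = 15.1088%.
CAPM: 15.1088% = 5.04% + β × 7.47%  ⇒  β = 1.3479.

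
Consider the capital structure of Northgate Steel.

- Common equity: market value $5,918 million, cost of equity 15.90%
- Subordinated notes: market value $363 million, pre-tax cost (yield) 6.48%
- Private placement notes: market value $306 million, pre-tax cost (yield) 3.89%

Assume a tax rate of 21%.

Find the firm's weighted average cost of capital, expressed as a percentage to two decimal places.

14.71%

Total capital V = 5918 + 363 + 306 = 6587.
Equity: weight = 5918/6587 = 0.8984; cost = 15.9%.
Subordinated notes: weight = 363/6587 = 0.0551; after-tax cost = 6.48% × (1 − 21%) = 5.1192%.
Private placement notes: weight = 306/6587 = 0.0465; after-tax cost = 3.89% × (1 − 21%) = 3.0731%.
WACC = 0.8984 × 15.9000% + 0.0551 × 5.1192% + 0.0465 × 3.0731% = 14.7100%.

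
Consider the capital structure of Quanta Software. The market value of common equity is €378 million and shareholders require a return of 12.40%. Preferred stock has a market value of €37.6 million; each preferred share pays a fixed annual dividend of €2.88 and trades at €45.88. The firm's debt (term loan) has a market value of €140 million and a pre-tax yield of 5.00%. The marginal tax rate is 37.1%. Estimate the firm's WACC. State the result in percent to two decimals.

Cost of preferred: Rp = 2.88 / 45.88 = 6.2772%.
Total capital V = 378 + 37.6 + 140 = 555.6.
Equity: weight = 378/555.6 = 0.6803; cost = 12.4%.
Preferred: weight = 37.6/555.6 = 0.0677; cost = 6.2772%.
Term loan: weight = 140/555.6 = 0.2520; after-tax cost = 5% × (1 − 37.1%) = 3.1450%.
WACC = 0.6803 × 12.4000% + 0.0677 × 6.2772% + 0.2520 × 3.1450% = 9.6536%.

9.65%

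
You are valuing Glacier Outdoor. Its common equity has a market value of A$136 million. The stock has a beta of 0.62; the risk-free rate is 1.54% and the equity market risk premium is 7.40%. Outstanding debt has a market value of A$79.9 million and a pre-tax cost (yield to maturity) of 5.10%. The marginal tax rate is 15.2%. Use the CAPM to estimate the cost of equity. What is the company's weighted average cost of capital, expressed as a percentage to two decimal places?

5.46%

Cost of equity via CAPM: Re = 1.54% + 0.62 × 7.4% = 6.1280%.
Total capital V = 136 + 79.9 = 215.9.
Equity: weight = 136/215.9 = 0.6299; cost = 6.128%.
Debt: weight = 79.9/215.9 = 0.3701; after-tax cost = 5.1% × (1 − 15.2%) = 4.3248%.
WACC = 0.6299 × 6.1280% + 0.3701 × 4.3248% = 5.4607%.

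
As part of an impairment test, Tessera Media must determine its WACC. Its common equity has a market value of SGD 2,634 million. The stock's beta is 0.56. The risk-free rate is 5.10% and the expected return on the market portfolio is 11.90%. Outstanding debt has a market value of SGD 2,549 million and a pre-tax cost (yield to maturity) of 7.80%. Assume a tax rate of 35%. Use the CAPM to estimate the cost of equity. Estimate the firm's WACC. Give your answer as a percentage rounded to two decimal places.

7.02%

Market risk premium = 11.9% − 5.1% = 6.8%.
Cost of equity via CAPM: Re = 5.1% + 0.56 × 6.8% = 8.9080%.
Total capital V = 2634 + 2549 = 5183.
Equity: weight = 2634/5183 = 0.5082; cost = 8.908%.
Debt: weight = 2549/5183 = 0.4918; after-tax cost = 7.8% × (1 − 35%) = 5.0700%.
WACC = 0.5082 × 8.9080% + 0.4918 × 5.0700% = 7.0205%.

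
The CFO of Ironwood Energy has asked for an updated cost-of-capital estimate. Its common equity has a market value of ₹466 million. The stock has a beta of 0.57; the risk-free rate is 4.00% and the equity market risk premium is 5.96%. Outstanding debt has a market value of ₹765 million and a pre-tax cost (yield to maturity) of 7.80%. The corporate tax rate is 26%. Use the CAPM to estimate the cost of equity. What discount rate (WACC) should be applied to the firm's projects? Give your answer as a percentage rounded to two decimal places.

6.39%

Cost of equity via CAPM: Re = 4.0% + 0.57 × 5.96% = 7.3972%.
Total capital V = 466 + 765 = 1231.
Equity: weight = 466/1231 = 0.3786; cost = 7.3972%.
Debt: weight = 765/1231 = 0.6214; after-tax cost = 7.8% × (1 − 26%) = 5.7720%.
WACC = 0.3786 × 7.3972% + 0.6214 × 5.7720% = 6.3872%.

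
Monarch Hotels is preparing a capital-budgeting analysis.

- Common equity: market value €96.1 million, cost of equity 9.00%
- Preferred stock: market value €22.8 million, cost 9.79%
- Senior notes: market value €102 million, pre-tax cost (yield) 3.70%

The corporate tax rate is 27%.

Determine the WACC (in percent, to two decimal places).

6.17%

Total capital V = 96.1 + 22.8 + 102 = 220.9.
Equity: weight = 96.1/220.9 = 0.4350; cost = 9%.
Preferred: weight = 22.8/220.9 = 0.1032; cost = 9.79%.
Senior notes: weight = 102/220.9 = 0.4617; after-tax cost = 3.7% × (1 − 27%) = 2.7010%.
WACC = 0.4350 × 9.0000% + 0.1032 × 9.7900% + 0.4617 × 2.7010% = 6.1730%.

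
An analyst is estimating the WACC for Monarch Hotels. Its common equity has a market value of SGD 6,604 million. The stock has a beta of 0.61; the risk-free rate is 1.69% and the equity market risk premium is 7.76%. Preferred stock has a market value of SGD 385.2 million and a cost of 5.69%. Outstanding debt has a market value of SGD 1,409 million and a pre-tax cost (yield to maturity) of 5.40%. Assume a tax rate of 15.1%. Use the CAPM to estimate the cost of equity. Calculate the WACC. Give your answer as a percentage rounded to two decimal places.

Cost of equity via CAPM: Re = 1.69% + 0.61 × 7.76% = 6.4236%.
Total capital V = 6604 + 385.2 + 1409 = 8398.2.
Equity: weight = 6604/8398.2 = 0.7864; cost = 6.4236%.
Preferred: weight = 385.2/8398.2 = 0.0459; cost = 5.69%.
Debt: weight = 1409/8398.2 = 0.1678; after-tax cost = 5.4% × (1 − 15.1%) = 4.5846%.
WACC = 0.7864 × 6.4236% + 0.0459 × 5.6900% + 0.1678 × 4.5846% = 6.0814%.

6.08%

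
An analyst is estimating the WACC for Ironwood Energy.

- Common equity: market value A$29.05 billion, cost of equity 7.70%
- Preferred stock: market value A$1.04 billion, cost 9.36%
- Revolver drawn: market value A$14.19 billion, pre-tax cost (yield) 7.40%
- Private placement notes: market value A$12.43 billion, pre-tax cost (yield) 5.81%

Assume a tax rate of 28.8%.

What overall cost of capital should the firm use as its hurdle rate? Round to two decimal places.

6.34%

Total capital V = 29.05 + 1.04 + 14.19 + 12.43 = 56.71.
Equity: weight = 29.05/56.71 = 0.5123; cost = 7.7%.
Preferred: weight = 1.04/56.71 = 0.0183; cost = 9.36%.
Revolver drawn: weight = 14.19/56.71 = 0.2502; after-tax cost = 7.4% × (1 − 28.8%) = 5.2688%.
Private placement notes: weight = 12.43/56.71 = 0.2192; after-tax cost = 5.81% × (1 − 28.8%) = 4.1367%.
WACC = 0.5123 × 7.7000% + 0.0183 × 9.3600% + 0.2502 × 5.2688% + 0.2192 × 4.1367% = 6.3411%.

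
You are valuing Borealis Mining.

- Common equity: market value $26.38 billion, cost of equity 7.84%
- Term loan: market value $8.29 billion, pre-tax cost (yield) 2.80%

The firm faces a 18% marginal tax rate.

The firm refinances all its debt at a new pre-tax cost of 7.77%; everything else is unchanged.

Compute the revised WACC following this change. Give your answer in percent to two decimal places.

After the change:
Total capital V = 26.38 + 8.29 = 34.67.
Equity: weight = 26.38/34.67 = 0.7609; cost = 7.84%.
Term loan: weight = 8.29/34.67 = 0.2391; after-tax cost = 7.77% × (1 − 18%) = 6.3714%.
WACC = 0.7609 × 7.8400% + 0.2391 × 6.3714% = 7.4888%.

7.49%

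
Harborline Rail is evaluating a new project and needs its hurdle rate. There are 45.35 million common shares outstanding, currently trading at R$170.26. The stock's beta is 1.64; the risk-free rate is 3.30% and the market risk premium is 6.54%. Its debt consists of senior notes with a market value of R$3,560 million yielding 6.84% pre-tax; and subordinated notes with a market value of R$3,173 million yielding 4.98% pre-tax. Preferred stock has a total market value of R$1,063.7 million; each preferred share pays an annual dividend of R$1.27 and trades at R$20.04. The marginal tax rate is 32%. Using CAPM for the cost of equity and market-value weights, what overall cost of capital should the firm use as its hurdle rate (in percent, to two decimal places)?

Cost of equity via CAPM: Re = 3.3% + 1.64 × 6.54% = 14.0256%.
Cost of preferred: Rp = 1.27 / 20.04 = 6.3373%.
Market value of equity E = 170.26 × 45.35m = 7721.291m.
Total capital V = 7721.291 + 1063.7 + 3560 + 3173 = 15517.991.
Equity: weight = 7721.291/15517.991 = 0.4976; cost = 14.0256%.
Preferred: weight = 1063.7/15517.991 = 0.0685; cost = 6.3373%.
Senior notes: weight = 3560/15517.991 = 0.2294; after-tax cost = 6.84% × (1 − 32%) = 4.6512%.
Subordinated notes: weight = 3173/15517.991 = 0.2045; after-tax cost = 4.98% × (1 − 32%) = 3.3864%.
WACC = 0.4976 × 14.0256% + 0.0685 × 6.3373% + 0.2294 × 4.6512% + 0.2045 × 3.3864% = 9.1726%.

9.17%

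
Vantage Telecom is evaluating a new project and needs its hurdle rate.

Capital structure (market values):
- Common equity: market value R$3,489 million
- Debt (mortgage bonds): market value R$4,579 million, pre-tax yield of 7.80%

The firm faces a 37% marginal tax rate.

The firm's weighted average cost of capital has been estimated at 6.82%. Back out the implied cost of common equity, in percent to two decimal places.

9.32%

Total capital V = 3489 + 4579 = 8068.
Equity weight = 3489/8068 = 0.4324.
Mortgage bonds weight = 4579/8068 = 0.5676.
Debt contribution = 0.5676 × 7.8% × (1 − 37%) = 2.7889%.
Required equity contribution = 6.82% − 2.7889% = 4.0311%.
Re = 4.0311% / 0.4324 = 9.3215%.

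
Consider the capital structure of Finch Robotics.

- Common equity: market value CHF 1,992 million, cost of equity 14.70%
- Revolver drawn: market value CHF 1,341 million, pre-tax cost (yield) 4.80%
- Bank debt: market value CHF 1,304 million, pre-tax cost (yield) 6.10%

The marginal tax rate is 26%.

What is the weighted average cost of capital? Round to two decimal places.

8.61%

Total capital V = 1992 + 1341 + 1304 = 4637.
Equity: weight = 1992/4637 = 0.4296; cost = 14.7%.
Revolver drawn: weight = 1341/4637 = 0.2892; after-tax cost = 4.8% × (1 − 26%) = 3.5520%.
Bank debt: weight = 1304/4637 = 0.2812; after-tax cost = 6.1% × (1 − 26%) = 4.5140%.
WACC = 0.4296 × 14.7000% + 0.2892 × 3.5520% + 0.2812 × 4.5140% = 8.6116%.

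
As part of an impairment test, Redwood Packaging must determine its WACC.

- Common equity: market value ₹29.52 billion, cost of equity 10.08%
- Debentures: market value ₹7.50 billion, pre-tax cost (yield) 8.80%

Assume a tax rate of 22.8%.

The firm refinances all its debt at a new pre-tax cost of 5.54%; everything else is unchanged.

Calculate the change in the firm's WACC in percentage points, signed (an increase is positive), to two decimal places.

Current WACC:
Total capital V = 29.52 + 7.5 = 37.02.
Equity: weight = 29.52/37.02 = 0.7974; cost = 10.08%.
Debentures: weight = 7.5/37.02 = 0.2026; after-tax cost = 8.8% × (1 − 22.8%) = 6.7936%.
WACC = 0.7974 × 10.0800% + 0.2026 × 6.7936% = 9.4142%.
After the change:
Total capital V = 29.52 + 7.5 = 37.02.
Equity: weight = 29.52/37.02 = 0.7974; cost = 10.08%.
Debentures: weight = 7.5/37.02 = 0.2026; after-tax cost = 5.54% × (1 − 22.8%) = 4.2769%.
WACC = 0.7974 × 10.0800% + 0.2026 × 4.2769% = 8.9043%.
Change in WACC = 8.9043% − 9.4142% = -0.5099 pp.

-0.51 pp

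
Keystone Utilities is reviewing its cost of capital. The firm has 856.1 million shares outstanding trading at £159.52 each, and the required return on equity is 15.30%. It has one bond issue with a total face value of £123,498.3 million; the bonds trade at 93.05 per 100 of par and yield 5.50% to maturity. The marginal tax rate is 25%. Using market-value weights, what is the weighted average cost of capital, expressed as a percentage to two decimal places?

10.19%

Market value of equity E = 159.52 × 856.1m = 136565.072m. Market value of debt D = 123498.3m × 93.05/100 = 114915.16815m.
Total capital V = 136565.072 + 114915.16815 = 251480.24015.
Equity: weight = 136565.072/251480.24015 = 0.5430; cost = 15.3%.
Bonds outstanding: weight = 114915.16815/251480.24015 = 0.4570; after-tax cost = 5.5% × (1 − 25%) = 4.1250%.
WACC = 0.5430 × 15.3000% + 0.4570 × 4.1250% = 10.1935%.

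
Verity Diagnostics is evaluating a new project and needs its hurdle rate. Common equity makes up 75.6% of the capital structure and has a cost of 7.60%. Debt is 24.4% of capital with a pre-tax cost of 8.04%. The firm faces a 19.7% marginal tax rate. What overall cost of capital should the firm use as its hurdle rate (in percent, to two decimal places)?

7.32%

After-tax cost of debt = 8.04% × (1 − 19.7%) = 6.4561%.
WACC = 0.756 × 7.6000% + 0.244 × 6.4561% = 7.3209%.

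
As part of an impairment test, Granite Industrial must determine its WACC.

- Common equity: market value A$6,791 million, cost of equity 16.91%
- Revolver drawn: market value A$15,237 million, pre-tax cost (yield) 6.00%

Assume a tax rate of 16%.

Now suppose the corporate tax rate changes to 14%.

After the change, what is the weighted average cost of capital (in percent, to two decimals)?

After the change:
Total capital V = 6791 + 15237 = 22028.
Equity: weight = 6791/22028 = 0.3083; cost = 16.91%.
Revolver drawn: weight = 15237/22028 = 0.6917; after-tax cost = 6% × (1 − 14%) = 5.1600%.
WACC = 0.3083 × 16.9100% + 0.6917 × 5.1600% = 8.7824%.

8.78%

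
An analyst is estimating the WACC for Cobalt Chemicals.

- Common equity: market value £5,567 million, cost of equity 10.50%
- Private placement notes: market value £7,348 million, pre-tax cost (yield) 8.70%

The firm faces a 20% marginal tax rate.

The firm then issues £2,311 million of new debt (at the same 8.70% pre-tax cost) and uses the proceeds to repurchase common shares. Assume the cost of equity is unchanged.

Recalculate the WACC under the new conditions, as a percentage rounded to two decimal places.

After the change:
Total capital V = 3256 + 9659 = 12915.
Equity: weight = 3256/12915 = 0.2521; cost = 10.5%.
Private placement notes: weight = 9659/12915 = 0.7479; after-tax cost = 8.7% × (1 − 20%) = 6.9600%.
WACC = 0.2521 × 10.5000% + 0.7479 × 6.9600% = 7.8525%.

7.85%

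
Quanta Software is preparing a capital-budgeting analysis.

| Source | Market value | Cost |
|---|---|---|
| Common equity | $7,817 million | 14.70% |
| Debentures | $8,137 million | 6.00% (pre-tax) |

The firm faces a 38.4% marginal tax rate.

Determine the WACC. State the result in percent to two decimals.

9.09%

Total capital V = 7817 + 8137 = 15954.
Equity: weight = 7817/15954 = 0.4900; cost = 14.7%.
Debentures: weight = 8137/15954 = 0.5100; after-tax cost = 6% × (1 − 38.4%) = 3.6960%.
WACC = 0.4900 × 14.7000% + 0.5100 × 3.6960% = 9.0876%.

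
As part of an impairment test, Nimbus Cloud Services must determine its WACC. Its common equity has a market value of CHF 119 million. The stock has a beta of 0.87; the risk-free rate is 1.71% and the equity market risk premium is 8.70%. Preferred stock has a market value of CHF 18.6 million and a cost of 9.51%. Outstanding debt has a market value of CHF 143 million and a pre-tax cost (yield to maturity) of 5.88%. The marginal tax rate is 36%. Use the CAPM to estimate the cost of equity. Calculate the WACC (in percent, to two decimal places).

Cost of equity via CAPM: Re = 1.71% + 0.87 × 8.7% = 9.2790%.
Total capital V = 119 + 18.6 + 143 = 280.6.
Equity: weight = 119/280.6 = 0.4241; cost = 9.279%.
Preferred: weight = 18.6/280.6 = 0.0663; cost = 9.51%.
Debt: weight = 143/280.6 = 0.5096; after-tax cost = 5.88% × (1 − 36%) = 3.7632%.
WACC = 0.4241 × 9.2790% + 0.0663 × 9.5100% + 0.5096 × 3.7632% = 6.4833%.

6.48%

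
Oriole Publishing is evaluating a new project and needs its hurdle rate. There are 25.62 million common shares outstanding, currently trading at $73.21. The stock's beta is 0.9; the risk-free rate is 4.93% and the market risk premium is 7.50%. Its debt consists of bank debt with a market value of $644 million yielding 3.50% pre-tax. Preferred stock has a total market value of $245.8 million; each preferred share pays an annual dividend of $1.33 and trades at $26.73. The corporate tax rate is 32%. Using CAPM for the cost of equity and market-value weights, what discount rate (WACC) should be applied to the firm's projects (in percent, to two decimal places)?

Cost of equity via CAPM: Re = 4.93% + 0.9 × 7.5% = 11.6800%.
Cost of preferred: Rp = 1.33 / 26.73 = 4.9757%.
Market value of equity E = 73.21 × 25.62m = 1875.6402m.
Total capital V = 1875.6402 + 245.8 + 644 = 2765.4402.
Equity: weight = 1875.6402/2765.4402 = 0.6782; cost = 11.68%.
Preferred: weight = 245.8/2765.4402 = 0.0889; cost = 4.9757%.
Bank debt: weight = 644/2765.4402 = 0.2329; after-tax cost = 3.5% × (1 − 32%) = 2.3800%.
WACC = 0.6782 × 11.6800% + 0.0889 × 4.9757% + 0.2329 × 2.3800% = 8.9184%.

8.92%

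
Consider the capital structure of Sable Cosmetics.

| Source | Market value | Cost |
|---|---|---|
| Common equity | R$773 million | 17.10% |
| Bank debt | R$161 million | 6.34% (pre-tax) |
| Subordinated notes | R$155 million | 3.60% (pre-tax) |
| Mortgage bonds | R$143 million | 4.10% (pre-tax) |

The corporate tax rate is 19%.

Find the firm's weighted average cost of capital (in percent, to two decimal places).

Total capital V = 773 + 161 + 155 + 143 = 1232.
Equity: weight = 773/1232 = 0.6274; cost = 17.1%.
Bank debt: weight = 161/1232 = 0.1307; after-tax cost = 6.34% × (1 − 19%) = 5.1354%.
Subordinated notes: weight = 155/1232 = 0.1258; after-tax cost = 3.6% × (1 − 19%) = 2.9160%.
Mortgage bonds: weight = 143/1232 = 0.1161; after-tax cost = 4.1% × (1 − 19%) = 3.3210%.
WACC = 0.6274 × 17.1000% + 0.1307 × 5.1354% + 0.1258 × 2.9160% + 0.1161 × 3.3210% = 12.1526%.

12.15%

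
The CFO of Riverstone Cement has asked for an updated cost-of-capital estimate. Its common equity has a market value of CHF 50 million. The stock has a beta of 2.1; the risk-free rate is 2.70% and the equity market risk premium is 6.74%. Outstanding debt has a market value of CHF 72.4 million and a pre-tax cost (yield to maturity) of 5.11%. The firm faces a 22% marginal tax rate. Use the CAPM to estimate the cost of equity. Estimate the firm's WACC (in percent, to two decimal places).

9.24%

Cost of equity via CAPM: Re = 2.7% + 2.1 × 6.74% = 16.8540%.
Total capital V = 50 + 72.4 = 122.4.
Equity: weight = 50/122.4 = 0.4085; cost = 16.854%.
Debt: weight = 72.4/122.4 = 0.5915; after-tax cost = 5.11% × (1 − 22%) = 3.9858%.
WACC = 0.4085 × 16.8540% + 0.5915 × 3.9858% = 9.2424%.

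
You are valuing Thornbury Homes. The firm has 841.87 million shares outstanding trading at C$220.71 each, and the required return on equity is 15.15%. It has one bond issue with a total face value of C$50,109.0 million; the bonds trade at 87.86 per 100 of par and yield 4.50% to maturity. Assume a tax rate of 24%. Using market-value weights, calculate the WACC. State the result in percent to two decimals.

12.90%

Market value of equity E = 220.71 × 841.87m = 185809.1277m. Market value of debt D = 50109m × 87.86/100 = 44025.7674m.
Total capital V = 185809.1277 + 44025.7674 = 229834.8951.
Equity: weight = 185809.1277/229834.8951 = 0.8084; cost = 15.15%.
Bonds outstanding: weight = 44025.7674/229834.8951 = 0.1916; after-tax cost = 4.5% × (1 − 24%) = 3.4200%.
WACC = 0.8084 × 15.1500% + 0.1916 × 3.4200% = 12.9031%.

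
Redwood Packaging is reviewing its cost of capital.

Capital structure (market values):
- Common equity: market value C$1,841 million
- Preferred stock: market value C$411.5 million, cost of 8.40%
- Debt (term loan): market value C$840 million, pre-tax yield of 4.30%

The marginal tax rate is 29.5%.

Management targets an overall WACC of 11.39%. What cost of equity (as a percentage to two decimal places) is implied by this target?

15.87%

Total capital V = 1841 + 411.5 + 840 = 3092.5.
Equity weight = 1841/3092.5 = 0.5953.
Preferred weight = 411.5/3092.5 = 0.1331.
Term loan weight = 840/3092.5 = 0.2716.
Debt contribution = 0.2716 × 4.3% × (1 − 29.5%) = 0.8234%.
Preferred contribution = 0.1331 × 8.4% = 1.1177%.
Required equity contribution = 11.39% − 1.9412% = 9.4488%.
Re = 9.4488% / 0.5953 = 15.8721%.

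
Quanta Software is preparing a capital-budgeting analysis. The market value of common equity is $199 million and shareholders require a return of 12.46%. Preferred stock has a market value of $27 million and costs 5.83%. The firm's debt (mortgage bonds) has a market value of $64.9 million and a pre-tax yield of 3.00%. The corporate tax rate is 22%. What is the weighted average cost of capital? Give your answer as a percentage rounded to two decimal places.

Total capital V = 199 + 27 + 64.9 = 290.9.
Equity: weight = 199/290.9 = 0.6841; cost = 12.46%.
Preferred: weight = 27/290.9 = 0.0928; cost = 5.83%.
Mortgage bonds: weight = 64.9/290.9 = 0.2231; after-tax cost = 3% × (1 − 22%) = 2.3400%.
WACC = 0.6841 × 12.4600% + 0.0928 × 5.8300% + 0.2231 × 2.3400% = 9.5869%.

9.59%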